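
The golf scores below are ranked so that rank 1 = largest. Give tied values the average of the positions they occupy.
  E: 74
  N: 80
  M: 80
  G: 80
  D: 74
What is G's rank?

Sorted (descending): 80, 80, 80, 74, 74
The 3 values of 80 occupy positions 1–3 → average rank 2.
The 2 values of 74 occupy positions 4–5 → average rank (4+5)/2 = 4.5.
G has value 80 → rank 2.

2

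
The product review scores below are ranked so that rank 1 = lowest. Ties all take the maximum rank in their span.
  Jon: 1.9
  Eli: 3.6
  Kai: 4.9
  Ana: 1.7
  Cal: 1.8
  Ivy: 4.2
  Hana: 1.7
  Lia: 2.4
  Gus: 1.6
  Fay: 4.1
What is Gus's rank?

Sorted (ascending): 1.6, 1.7, 1.7, 1.8, 1.9, 2.4, 3.6, 4.1, 4.2, 4.9
The 2 values of 1.7 occupy positions 2–3 → each gets rank 3.
Gus has value 1.6 → rank 1.

1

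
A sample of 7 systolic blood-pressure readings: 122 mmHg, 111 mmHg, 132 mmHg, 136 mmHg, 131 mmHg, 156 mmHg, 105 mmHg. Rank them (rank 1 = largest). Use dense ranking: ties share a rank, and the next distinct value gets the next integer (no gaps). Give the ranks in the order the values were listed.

Sorted (descending): 156, 136, 132, 131, 122, 111, 105
No ties — each value takes its position as its rank.

5, 6, 3, 2, 4, 1, 7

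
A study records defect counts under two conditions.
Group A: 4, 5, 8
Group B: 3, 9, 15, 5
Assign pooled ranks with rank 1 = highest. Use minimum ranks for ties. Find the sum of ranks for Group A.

13

Sorted (descending): 15, 9, 8, 5, 5, 4, 3
The 2 values of 5 occupy positions 4–5 → each gets rank 4.
Group A values → pooled ranks: 4→6, 5→4, 8→3
Rank sum = 6 + 4 + 3 = 13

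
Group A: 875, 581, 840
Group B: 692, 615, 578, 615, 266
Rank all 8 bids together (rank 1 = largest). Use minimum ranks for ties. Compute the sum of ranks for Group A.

9

Sorted (descending): 875, 840, 692, 615, 615, 581, 578, 266
The 2 values of 615 occupy positions 4–5 → each gets rank 4.
Group A values → pooled ranks: 875→1, 581→6, 840→2
Rank sum = 1 + 6 + 2 = 9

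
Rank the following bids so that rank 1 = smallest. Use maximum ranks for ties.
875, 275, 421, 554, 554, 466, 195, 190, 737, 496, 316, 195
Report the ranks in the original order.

12, 4, 6, 10, 10, 7, 3, 1, 11, 8, 5, 3

Sorted (ascending): 190, 195, 195, 275, 316, 421, 466, 496, 554, 554, 737, 875
The 2 values of 195 occupy positions 2–3 → each gets rank 3.
The 2 values of 554 occupy positions 9–10 → each gets rank 10.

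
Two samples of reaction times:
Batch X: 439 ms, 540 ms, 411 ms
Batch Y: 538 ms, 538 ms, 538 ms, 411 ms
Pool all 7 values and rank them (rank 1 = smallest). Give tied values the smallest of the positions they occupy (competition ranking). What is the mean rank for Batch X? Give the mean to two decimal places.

Sorted (ascending): 411, 411, 439, 538, 538, 538, 540
The 2 values of 411 occupy positions 1–2 → each gets rank 1.
The 3 values of 538 occupy positions 4–6 → each gets rank 4.
Batch X values → pooled ranks: 439→3, 540→7, 411→1
Mean rank = (3 + 7 + 1) / 3 = 3.67

3.67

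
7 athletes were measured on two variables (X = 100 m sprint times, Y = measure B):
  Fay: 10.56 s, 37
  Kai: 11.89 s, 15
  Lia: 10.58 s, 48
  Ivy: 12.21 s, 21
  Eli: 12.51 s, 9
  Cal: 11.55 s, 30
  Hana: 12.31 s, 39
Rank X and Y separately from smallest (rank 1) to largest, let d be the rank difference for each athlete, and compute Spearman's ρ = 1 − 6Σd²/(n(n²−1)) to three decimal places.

-0.536

Ranks of variable 1: 1, 4, 2, 5, 7, 3, 6
Ranks of variable 2: 5, 2, 7, 3, 1, 4, 6
d = r₁ − r₂: -4, 2, -5, 2, 6, -1, 0
d²: 16, 4, 25, 4, 36, 1, 0; Σd² = 86
ρ = 1 − 6·86/(7·48) = 1 − 516/336 = -0.536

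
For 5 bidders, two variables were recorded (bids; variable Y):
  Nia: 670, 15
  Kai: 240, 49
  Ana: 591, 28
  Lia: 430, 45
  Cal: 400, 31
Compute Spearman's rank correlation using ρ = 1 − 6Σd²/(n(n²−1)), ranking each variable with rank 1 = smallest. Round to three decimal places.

-0.900

Ranks of variable 1: 5, 1, 4, 3, 2
Ranks of variable 2: 1, 5, 2, 4, 3
d = r₁ − r₂: 4, -4, 2, -1, -1
d²: 16, 16, 4, 1, 1; Σd² = 38
ρ = 1 − 6·38/(5·24) = 1 − 228/120 = -0.900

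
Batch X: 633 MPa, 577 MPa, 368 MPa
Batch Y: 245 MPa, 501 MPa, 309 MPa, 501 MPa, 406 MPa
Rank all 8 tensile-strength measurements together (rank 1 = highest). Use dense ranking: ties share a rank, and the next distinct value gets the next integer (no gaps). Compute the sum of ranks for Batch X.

Sorted (descending): 633, 577, 501, 501, 406, 368, 309, 245
The 2 values of 501 share dense rank 3.
Remaining distinct values take the next consecutive integers.
Batch X values → pooled ranks: 633→1, 577→2, 368→5
Rank sum = 1 + 2 + 5 = 8

8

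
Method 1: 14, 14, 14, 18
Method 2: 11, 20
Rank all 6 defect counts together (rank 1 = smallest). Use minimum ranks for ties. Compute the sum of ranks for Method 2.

Sorted (ascending): 11, 14, 14, 14, 18, 20
The 3 values of 14 occupy positions 2–4 → each gets rank 2.
Method 2 values → pooled ranks: 11→1, 20→6
Rank sum = 1 + 6 = 7

7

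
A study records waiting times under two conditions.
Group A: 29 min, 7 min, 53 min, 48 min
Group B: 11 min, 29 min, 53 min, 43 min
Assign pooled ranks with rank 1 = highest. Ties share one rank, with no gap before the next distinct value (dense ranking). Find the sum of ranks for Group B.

13

Sorted (descending): 53, 53, 48, 43, 29, 29, 11, 7
The 2 values of 53 share dense rank 1.
The 2 values of 29 share dense rank 4.
Remaining distinct values take the next consecutive integers.
Group B values → pooled ranks: 11→5, 29→4, 53→1, 43→3
Rank sum = 5 + 4 + 1 + 3 = 13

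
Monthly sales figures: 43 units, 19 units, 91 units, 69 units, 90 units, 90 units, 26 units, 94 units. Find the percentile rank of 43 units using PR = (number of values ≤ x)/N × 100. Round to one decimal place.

37.5

N = 8.
Strictly below 43: 2. Equal to 43: 1.
PR = 3/8 × 100 = 37.5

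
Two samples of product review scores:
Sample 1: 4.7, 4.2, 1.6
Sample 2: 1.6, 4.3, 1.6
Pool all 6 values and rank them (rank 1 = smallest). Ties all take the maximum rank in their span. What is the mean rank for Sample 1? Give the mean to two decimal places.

4.33

Sorted (ascending): 1.6, 1.6, 1.6, 4.2, 4.3, 4.7
The 3 values of 1.6 occupy positions 1–3 → each gets rank 3.
Sample 1 values → pooled ranks: 4.7→6, 4.2→4, 1.6→3
Mean rank = (6 + 4 + 3) / 3 = 4.33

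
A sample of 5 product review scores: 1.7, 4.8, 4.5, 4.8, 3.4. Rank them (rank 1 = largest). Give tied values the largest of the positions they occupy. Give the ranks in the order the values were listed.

Sorted (descending): 4.8, 4.8, 4.5, 3.4, 1.7
The 2 values of 4.8 occupy positions 1–2 → each gets rank 2.

5, 2, 3, 2, 4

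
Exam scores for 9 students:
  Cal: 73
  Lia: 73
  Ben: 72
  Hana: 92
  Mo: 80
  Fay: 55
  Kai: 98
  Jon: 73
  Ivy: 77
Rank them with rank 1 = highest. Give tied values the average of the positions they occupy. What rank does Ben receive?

8

Sorted (descending): 98, 92, 80, 77, 73, 73, 73, 72, 55
The 3 values of 73 occupy positions 5–7 → average rank 6.
Ben has value 72 → rank 8.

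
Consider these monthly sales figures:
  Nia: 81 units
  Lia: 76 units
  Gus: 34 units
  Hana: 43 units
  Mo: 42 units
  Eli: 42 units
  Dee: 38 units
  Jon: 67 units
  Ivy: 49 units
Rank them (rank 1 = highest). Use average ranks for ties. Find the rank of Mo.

Sorted (descending): 81, 76, 67, 49, 43, 42, 42, 38, 34
The 2 values of 42 occupy positions 6–7 → average rank (6+7)/2 = 6.5.
Mo has value 42 units → rank 6.5.

6.5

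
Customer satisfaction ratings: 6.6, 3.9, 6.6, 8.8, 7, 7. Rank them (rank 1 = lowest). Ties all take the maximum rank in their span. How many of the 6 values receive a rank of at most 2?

1

Sorted (ascending): 3.9, 6.6, 6.6, 7, 7, 8.8
The 2 values of 6.6 occupy positions 2–3 → each gets rank 3.
The 2 values of 7 occupy positions 4–5 → each gets rank 5.
Ranks ≤ 2: {1} → 1 value.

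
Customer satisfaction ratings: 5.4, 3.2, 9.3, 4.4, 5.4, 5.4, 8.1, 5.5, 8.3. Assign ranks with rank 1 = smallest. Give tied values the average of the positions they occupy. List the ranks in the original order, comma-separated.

4, 1, 9, 2, 4, 4, 7, 6, 8

Sorted (ascending): 3.2, 4.4, 5.4, 5.4, 5.4, 5.5, 8.1, 8.3, 9.3
The 3 values of 5.4 occupy positions 3–5 → average rank 4.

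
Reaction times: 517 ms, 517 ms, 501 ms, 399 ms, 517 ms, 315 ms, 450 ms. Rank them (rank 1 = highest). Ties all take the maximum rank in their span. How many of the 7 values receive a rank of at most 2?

0

Sorted (descending): 517, 517, 517, 501, 450, 399, 315
The 3 values of 517 occupy positions 1–3 → each gets rank 3.
Ranks ≤ 2: {} → 0 values.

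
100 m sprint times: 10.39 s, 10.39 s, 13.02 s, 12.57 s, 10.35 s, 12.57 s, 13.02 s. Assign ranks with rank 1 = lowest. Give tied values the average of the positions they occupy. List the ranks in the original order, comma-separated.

Sorted (ascending): 10.35, 10.39, 10.39, 12.57, 12.57, 13.02, 13.02
The 2 values of 10.39 occupy positions 2–3 → average rank (2+3)/2 = 2.5.
The 2 values of 12.57 occupy positions 4–5 → average rank (4+5)/2 = 4.5.
The 2 values of 13.02 occupy positions 6–7 → average rank (6+7)/2 = 6.5.

2.5, 2.5, 6.5, 4.5, 1, 4.5, 6.5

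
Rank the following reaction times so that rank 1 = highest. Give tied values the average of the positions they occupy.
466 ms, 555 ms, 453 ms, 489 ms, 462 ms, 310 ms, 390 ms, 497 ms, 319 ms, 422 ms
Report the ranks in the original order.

Sorted (descending): 555, 497, 489, 466, 462, 453, 422, 390, 319, 310
No ties — each value takes its position as its rank.

4, 1, 6, 3, 5, 10, 8, 2, 9, 7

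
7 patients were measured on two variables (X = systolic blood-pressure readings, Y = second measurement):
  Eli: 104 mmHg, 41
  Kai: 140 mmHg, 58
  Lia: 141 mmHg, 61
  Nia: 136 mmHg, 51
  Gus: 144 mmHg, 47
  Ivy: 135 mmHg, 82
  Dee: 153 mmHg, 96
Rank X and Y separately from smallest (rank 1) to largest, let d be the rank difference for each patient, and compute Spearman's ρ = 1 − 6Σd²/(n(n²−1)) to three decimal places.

Ranks of variable 1: 1, 4, 5, 3, 6, 2, 7
Ranks of variable 2: 1, 4, 5, 3, 2, 6, 7
d = r₁ − r₂: 0, 0, 0, 0, 4, -4, 0
d²: 0, 0, 0, 0, 16, 16, 0; Σd² = 32
ρ = 1 − 6·32/(7·48) = 1 − 192/336 = 0.429

0.429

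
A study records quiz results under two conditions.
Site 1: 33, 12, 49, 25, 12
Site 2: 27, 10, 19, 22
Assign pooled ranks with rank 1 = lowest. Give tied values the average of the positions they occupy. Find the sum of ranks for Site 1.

28

Sorted (ascending): 10, 12, 12, 19, 22, 25, 27, 33, 49
The 2 values of 12 occupy positions 2–3 → average rank (2+3)/2 = 2.5.
Site 1 values → pooled ranks: 33→8, 12→2.5, 49→9, 25→6, 12→2.5
Rank sum = 8 + 2.5 + 9 + 6 + 2.5 = 28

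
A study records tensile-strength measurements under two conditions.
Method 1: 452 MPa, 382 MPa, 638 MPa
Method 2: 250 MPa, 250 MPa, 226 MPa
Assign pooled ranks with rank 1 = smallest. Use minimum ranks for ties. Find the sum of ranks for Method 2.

5

Sorted (ascending): 226, 250, 250, 382, 452, 638
The 2 values of 250 occupy positions 2–3 → each gets rank 2.
Method 2 values → pooled ranks: 250→2, 250→2, 226→1
Rank sum = 2 + 2 + 1 = 5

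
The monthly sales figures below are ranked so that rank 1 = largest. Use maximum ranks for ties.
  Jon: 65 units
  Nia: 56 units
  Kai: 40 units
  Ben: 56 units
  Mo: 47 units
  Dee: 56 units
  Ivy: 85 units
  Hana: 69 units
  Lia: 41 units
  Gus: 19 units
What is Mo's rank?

Sorted (descending): 85, 69, 65, 56, 56, 56, 47, 41, 40, 19
The 3 values of 56 occupy positions 4–6 → each gets rank 6.
Mo has value 47 units → rank 7.

7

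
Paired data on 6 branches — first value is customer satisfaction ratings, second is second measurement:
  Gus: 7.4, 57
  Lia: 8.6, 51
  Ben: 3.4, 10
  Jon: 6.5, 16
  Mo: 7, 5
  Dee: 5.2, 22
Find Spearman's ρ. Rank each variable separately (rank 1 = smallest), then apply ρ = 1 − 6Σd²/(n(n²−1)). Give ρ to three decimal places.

0.543

Ranks of variable 1: 5, 6, 1, 3, 4, 2
Ranks of variable 2: 6, 5, 2, 3, 1, 4
d = r₁ − r₂: -1, 1, -1, 0, 3, -2
d²: 1, 1, 1, 0, 9, 4; Σd² = 16
ρ = 1 − 6·16/(6·35) = 1 − 96/210 = 0.543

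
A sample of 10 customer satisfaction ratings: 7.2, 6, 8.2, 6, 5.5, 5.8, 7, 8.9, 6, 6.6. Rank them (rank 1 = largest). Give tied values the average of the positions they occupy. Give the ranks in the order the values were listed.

3, 7, 2, 7, 10, 9, 4, 1, 7, 5

Sorted (descending): 8.9, 8.2, 7.2, 7, 6.6, 6, 6, 6, 5.8, 5.5
The 3 values of 6 occupy positions 6–8 → average rank 7.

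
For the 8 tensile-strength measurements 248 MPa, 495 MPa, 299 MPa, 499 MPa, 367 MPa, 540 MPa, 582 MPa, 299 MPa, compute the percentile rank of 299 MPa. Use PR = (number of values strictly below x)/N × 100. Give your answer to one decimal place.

N = 8.
Strictly below 299: 1. Equal to 299: 2.
PR = 1/8 × 100 = 12.5

12.5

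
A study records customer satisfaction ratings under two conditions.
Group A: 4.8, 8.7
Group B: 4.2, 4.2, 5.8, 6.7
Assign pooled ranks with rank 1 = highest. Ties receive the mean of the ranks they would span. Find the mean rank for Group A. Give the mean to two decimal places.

2.50

Sorted (descending): 8.7, 6.7, 5.8, 4.8, 4.2, 4.2
The 2 values of 4.2 occupy positions 5–6 → average rank (5+6)/2 = 5.5.
Group A values → pooled ranks: 4.8→4, 8.7→1
Mean rank = (4 + 1) / 2 = 2.50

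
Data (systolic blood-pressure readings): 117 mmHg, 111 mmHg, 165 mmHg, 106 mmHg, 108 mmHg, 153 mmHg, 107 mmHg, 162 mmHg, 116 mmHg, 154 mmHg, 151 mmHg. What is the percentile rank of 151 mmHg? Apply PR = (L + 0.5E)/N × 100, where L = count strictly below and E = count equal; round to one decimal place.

N = 11.
Strictly below 151: 6. Equal to 151: 1.
PR = (6 + 0.5·1)/11 × 100 = 59.1

59.1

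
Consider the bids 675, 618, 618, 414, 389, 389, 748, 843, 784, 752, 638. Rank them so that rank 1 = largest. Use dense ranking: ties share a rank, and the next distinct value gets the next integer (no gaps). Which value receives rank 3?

Sorted (descending): 843, 784, 752, 748, 675, 638, 618, 618, 414, 389, 389
The 2 values of 618 share dense rank 7.
The 2 values of 389 share dense rank 9.
Remaining distinct values take the next consecutive integers.
Rank 3 → value 752.

752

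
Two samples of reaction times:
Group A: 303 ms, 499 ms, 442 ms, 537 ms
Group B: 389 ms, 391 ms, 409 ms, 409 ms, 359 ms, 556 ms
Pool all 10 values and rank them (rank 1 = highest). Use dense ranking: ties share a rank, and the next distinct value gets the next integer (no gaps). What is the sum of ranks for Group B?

32

Sorted (descending): 556, 537, 499, 442, 409, 409, 391, 389, 359, 303
The 2 values of 409 share dense rank 5.
Remaining distinct values take the next consecutive integers.
Group B values → pooled ranks: 389→7, 391→6, 409→5, 409→5, 359→8, 556→1
Rank sum = 7 + 6 + 5 + 5 + 8 + 1 = 32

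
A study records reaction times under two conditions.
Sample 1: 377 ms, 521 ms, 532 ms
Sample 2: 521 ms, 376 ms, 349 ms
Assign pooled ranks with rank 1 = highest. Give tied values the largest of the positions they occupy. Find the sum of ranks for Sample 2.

Sorted (descending): 532, 521, 521, 377, 376, 349
The 2 values of 521 occupy positions 2–3 → each gets rank 3.
Sample 2 values → pooled ranks: 521→3, 376→5, 349→6
Rank sum = 3 + 5 + 6 = 14

14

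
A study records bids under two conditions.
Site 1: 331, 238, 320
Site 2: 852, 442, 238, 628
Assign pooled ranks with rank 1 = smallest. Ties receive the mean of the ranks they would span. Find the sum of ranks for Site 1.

Sorted (ascending): 238, 238, 320, 331, 442, 628, 852
The 2 values of 238 occupy positions 1–2 → average rank (1+2)/2 = 1.5.
Site 1 values → pooled ranks: 331→4, 238→1.5, 320→3
Rank sum = 4 + 1.5 + 3 = 8.5

8.5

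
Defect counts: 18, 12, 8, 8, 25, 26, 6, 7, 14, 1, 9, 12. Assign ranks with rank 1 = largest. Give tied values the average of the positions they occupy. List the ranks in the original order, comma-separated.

Sorted (descending): 26, 25, 18, 14, 12, 12, 9, 8, 8, 7, 6, 1
The 2 values of 12 occupy positions 5–6 → average rank (5+6)/2 = 5.5.
The 2 values of 8 occupy positions 8–9 → average rank (8+9)/2 = 8.5.

3, 5.5, 8.5, 8.5, 2, 1, 11, 10, 4, 12, 7, 5.5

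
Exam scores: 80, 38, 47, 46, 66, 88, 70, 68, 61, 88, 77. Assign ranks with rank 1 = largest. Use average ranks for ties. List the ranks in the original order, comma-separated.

Sorted (descending): 88, 88, 80, 77, 70, 68, 66, 61, 47, 46, 38
The 2 values of 88 occupy positions 1–2 → average rank (1+2)/2 = 1.5.

3, 11, 9, 10, 7, 1.5, 5, 6, 8, 1.5, 4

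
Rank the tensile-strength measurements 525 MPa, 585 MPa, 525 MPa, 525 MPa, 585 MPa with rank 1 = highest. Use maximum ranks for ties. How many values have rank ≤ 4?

Sorted (descending): 585, 585, 525, 525, 525
The 2 values of 585 occupy positions 1–2 → each gets rank 2.
The 3 values of 525 occupy positions 3–5 → each gets rank 5.
Ranks ≤ 4: {2, 2} → 2 values.

2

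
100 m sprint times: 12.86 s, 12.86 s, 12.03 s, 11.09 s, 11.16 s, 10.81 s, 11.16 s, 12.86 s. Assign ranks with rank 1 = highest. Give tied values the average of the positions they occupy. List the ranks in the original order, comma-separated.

Sorted (descending): 12.86, 12.86, 12.86, 12.03, 11.16, 11.16, 11.09, 10.81
The 3 values of 12.86 occupy positions 1–3 → average rank 2.
The 2 values of 11.16 occupy positions 5–6 → average rank (5+6)/2 = 5.5.

2, 2, 4, 7, 5.5, 8, 5.5, 2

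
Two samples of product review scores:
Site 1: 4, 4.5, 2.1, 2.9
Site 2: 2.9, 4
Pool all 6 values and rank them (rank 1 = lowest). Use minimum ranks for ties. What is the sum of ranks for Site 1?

Sorted (ascending): 2.1, 2.9, 2.9, 4, 4, 4.5
The 2 values of 2.9 occupy positions 2–3 → each gets rank 2.
The 2 values of 4 occupy positions 4–5 → each gets rank 4.
Site 1 values → pooled ranks: 4→4, 4.5→6, 2.1→1, 2.9→2
Rank sum = 4 + 6 + 1 + 2 = 13

13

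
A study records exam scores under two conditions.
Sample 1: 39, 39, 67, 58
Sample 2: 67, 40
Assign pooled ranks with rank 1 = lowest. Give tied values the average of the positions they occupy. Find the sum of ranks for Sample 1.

Sorted (ascending): 39, 39, 40, 58, 67, 67
The 2 values of 39 occupy positions 1–2 → average rank (1+2)/2 = 1.5.
The 2 values of 67 occupy positions 5–6 → average rank (5+6)/2 = 5.5.
Sample 1 values → pooled ranks: 39→1.5, 39→1.5, 67→5.5, 58→4
Rank sum = 1.5 + 1.5 + 5.5 + 4 = 12.5

12.5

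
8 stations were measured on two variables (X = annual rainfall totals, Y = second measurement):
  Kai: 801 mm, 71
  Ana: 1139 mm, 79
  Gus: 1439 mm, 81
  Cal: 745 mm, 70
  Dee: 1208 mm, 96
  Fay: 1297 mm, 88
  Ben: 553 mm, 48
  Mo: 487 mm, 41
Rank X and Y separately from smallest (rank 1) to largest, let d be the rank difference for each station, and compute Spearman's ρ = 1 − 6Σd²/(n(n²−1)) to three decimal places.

0.905

Ranks of variable 1: 4, 5, 8, 3, 6, 7, 2, 1
Ranks of variable 2: 4, 5, 6, 3, 8, 7, 2, 1
d = r₁ − r₂: 0, 0, 2, 0, -2, 0, 0, 0
d²: 0, 0, 4, 0, 4, 0, 0, 0; Σd² = 8
ρ = 1 − 6·8/(8·63) = 1 − 48/504 = 0.905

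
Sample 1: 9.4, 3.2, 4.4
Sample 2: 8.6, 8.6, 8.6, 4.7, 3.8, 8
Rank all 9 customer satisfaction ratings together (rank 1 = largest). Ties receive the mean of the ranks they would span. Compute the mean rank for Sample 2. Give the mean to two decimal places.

Sorted (descending): 9.4, 8.6, 8.6, 8.6, 8, 4.7, 4.4, 3.8, 3.2
The 3 values of 8.6 occupy positions 2–4 → average rank 3.
Sample 2 values → pooled ranks: 8.6→3, 8.6→3, 8.6→3, 4.7→6, 3.8→8, 8→5
Mean rank = (3 + 3 + 3 + 6 + 8 + 5) / 6 = 4.67

4.67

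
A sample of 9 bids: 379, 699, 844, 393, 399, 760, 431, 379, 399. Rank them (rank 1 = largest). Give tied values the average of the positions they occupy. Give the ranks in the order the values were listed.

Sorted (descending): 844, 760, 699, 431, 399, 399, 393, 379, 379
The 2 values of 399 occupy positions 5–6 → average rank (5+6)/2 = 5.5.
The 2 values of 379 occupy positions 8–9 → average rank (8+9)/2 = 8.5.

8.5, 3, 1, 7, 5.5, 2, 4, 8.5, 5.5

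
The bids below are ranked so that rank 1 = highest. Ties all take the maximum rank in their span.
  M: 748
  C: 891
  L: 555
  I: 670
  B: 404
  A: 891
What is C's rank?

2

Sorted (descending): 891, 891, 748, 670, 555, 404
The 2 values of 891 occupy positions 1–2 → each gets rank 2.
C has value 891 → rank 2.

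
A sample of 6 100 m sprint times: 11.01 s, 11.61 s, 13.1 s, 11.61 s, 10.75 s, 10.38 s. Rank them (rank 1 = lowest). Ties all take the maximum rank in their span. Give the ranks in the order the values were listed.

3, 5, 6, 5, 2, 1

Sorted (ascending): 10.38, 10.75, 11.01, 11.61, 11.61, 13.1
The 2 values of 11.61 occupy positions 4–5 → each gets rank 5.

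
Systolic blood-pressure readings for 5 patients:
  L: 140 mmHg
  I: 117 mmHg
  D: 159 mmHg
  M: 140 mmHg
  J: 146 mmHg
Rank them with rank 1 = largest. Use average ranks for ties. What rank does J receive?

2

Sorted (descending): 159, 146, 140, 140, 117
The 2 values of 140 occupy positions 3–4 → average rank (3+4)/2 = 3.5.
J has value 146 mmHg → rank 2.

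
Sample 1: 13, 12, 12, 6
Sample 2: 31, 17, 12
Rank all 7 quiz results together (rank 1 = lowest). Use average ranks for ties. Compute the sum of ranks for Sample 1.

Sorted (ascending): 6, 12, 12, 12, 13, 17, 31
The 3 values of 12 occupy positions 2–4 → average rank 3.
Sample 1 values → pooled ranks: 13→5, 12→3, 12→3, 6→1
Rank sum = 5 + 3 + 3 + 1 = 12

12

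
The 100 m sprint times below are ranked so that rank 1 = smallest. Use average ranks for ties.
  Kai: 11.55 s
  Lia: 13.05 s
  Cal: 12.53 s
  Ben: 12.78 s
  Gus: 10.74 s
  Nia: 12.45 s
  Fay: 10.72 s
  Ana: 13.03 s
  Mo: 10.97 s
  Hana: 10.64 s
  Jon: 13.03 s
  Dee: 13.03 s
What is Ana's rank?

Sorted (ascending): 10.64, 10.72, 10.74, 10.97, 11.55, 12.45, 12.53, 12.78, 13.03, 13.03, 13.03, 13.05
The 3 values of 13.03 occupy positions 9–11 → average rank 10.
Ana has value 13.03 s → rank 10.

10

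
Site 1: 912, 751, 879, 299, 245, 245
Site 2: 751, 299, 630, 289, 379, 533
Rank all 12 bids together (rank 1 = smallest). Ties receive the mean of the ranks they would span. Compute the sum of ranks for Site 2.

38

Sorted (ascending): 245, 245, 289, 299, 299, 379, 533, 630, 751, 751, 879, 912
The 2 values of 245 occupy positions 1–2 → average rank (1+2)/2 = 1.5.
The 2 values of 299 occupy positions 4–5 → average rank (4+5)/2 = 4.5.
The 2 values of 751 occupy positions 9–10 → average rank (9+10)/2 = 9.5.
Site 2 values → pooled ranks: 751→9.5, 299→4.5, 630→8, 289→3, 379→6, 533→7
Rank sum = 9.5 + 4.5 + 8 + 3 + 6 + 7 = 38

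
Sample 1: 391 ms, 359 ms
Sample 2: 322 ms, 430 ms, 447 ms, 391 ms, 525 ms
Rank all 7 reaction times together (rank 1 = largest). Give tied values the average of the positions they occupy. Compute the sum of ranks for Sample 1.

Sorted (descending): 525, 447, 430, 391, 391, 359, 322
The 2 values of 391 occupy positions 4–5 → average rank (4+5)/2 = 4.5.
Sample 1 values → pooled ranks: 391→4.5, 359→6
Rank sum = 4.5 + 6 = 10.5

10.5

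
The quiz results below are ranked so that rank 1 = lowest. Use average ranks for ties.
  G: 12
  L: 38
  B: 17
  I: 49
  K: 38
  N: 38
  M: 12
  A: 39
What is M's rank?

1.5

Sorted (ascending): 12, 12, 17, 38, 38, 38, 39, 49
The 2 values of 12 occupy positions 1–2 → average rank (1+2)/2 = 1.5.
The 3 values of 38 occupy positions 4–6 → average rank 5.
M has value 12 → rank 1.5.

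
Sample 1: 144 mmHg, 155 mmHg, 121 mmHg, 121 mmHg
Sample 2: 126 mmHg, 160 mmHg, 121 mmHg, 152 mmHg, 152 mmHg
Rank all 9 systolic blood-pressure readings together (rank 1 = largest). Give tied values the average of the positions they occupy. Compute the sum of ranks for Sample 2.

Sorted (descending): 160, 155, 152, 152, 144, 126, 121, 121, 121
The 2 values of 152 occupy positions 3–4 → average rank (3+4)/2 = 3.5.
The 3 values of 121 occupy positions 7–9 → average rank 8.
Sample 2 values → pooled ranks: 126→6, 160→1, 121→8, 152→3.5, 152→3.5
Rank sum = 6 + 1 + 8 + 3.5 + 3.5 = 22

22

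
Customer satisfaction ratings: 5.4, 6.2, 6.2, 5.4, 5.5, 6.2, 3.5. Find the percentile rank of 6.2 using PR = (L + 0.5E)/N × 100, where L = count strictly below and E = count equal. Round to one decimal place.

78.6

N = 7.
Strictly below 6.2: 4. Equal to 6.2: 3.
PR = (4 + 0.5·3)/7 × 100 = 78.6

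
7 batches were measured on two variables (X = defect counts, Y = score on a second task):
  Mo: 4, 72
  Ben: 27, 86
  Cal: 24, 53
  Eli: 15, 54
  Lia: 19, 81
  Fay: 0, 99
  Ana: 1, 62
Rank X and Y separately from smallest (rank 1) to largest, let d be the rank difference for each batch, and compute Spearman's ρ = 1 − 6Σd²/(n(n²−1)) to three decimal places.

Ranks of variable 1: 3, 7, 6, 4, 5, 1, 2
Ranks of variable 2: 4, 6, 1, 2, 5, 7, 3
d = r₁ − r₂: -1, 1, 5, 2, 0, -6, -1
d²: 1, 1, 25, 4, 0, 36, 1; Σd² = 68
ρ = 1 − 6·68/(7·48) = 1 − 408/336 = -0.214

-0.214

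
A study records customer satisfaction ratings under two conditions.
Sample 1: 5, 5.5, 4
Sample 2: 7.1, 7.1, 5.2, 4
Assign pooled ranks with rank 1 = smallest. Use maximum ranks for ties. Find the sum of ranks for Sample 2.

20

Sorted (ascending): 4, 4, 5, 5.2, 5.5, 7.1, 7.1
The 2 values of 4 occupy positions 1–2 → each gets rank 2.
The 2 values of 7.1 occupy positions 6–7 → each gets rank 7.
Sample 2 values → pooled ranks: 7.1→7, 7.1→7, 5.2→4, 4→2
Rank sum = 7 + 7 + 4 + 2 = 20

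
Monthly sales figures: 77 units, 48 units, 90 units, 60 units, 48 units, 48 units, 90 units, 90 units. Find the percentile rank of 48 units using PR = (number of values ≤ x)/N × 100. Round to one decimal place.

N = 8.
Strictly below 48: 0. Equal to 48: 3.
PR = 3/8 × 100 = 37.5

37.5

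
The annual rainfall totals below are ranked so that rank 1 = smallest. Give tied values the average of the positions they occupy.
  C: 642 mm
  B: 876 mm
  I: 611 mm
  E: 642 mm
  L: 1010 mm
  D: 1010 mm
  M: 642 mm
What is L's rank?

6.5

Sorted (ascending): 611, 642, 642, 642, 876, 1010, 1010
The 3 values of 642 occupy positions 2–4 → average rank 3.
The 2 values of 1010 occupy positions 6–7 → average rank (6+7)/2 = 6.5.
L has value 1010 mm → rank 6.5.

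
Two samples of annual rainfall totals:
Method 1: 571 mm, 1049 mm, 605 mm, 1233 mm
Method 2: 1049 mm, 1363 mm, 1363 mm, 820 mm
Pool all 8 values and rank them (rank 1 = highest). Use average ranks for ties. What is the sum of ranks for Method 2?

Sorted (descending): 1363, 1363, 1233, 1049, 1049, 820, 605, 571
The 2 values of 1363 occupy positions 1–2 → average rank (1+2)/2 = 1.5.
The 2 values of 1049 occupy positions 4–5 → average rank (4+5)/2 = 4.5.
Method 2 values → pooled ranks: 1049→4.5, 1363→1.5, 1363→1.5, 820→6
Rank sum = 4.5 + 1.5 + 1.5 + 6 = 13.5

13.5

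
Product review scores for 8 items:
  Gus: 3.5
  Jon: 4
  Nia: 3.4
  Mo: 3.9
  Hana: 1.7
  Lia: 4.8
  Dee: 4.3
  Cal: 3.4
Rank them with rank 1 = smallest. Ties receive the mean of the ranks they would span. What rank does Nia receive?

Sorted (ascending): 1.7, 3.4, 3.4, 3.5, 3.9, 4, 4.3, 4.8
The 2 values of 3.4 occupy positions 2–3 → average rank (2+3)/2 = 2.5.
Nia has value 3.4 → rank 2.5.

2.5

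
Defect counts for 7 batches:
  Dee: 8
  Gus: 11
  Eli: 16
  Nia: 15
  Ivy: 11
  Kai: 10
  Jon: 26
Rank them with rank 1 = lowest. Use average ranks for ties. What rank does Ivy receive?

3.5

Sorted (ascending): 8, 10, 11, 11, 15, 16, 26
The 2 values of 11 occupy positions 3–4 → average rank (3+4)/2 = 3.5.
Ivy has value 11 → rank 3.5.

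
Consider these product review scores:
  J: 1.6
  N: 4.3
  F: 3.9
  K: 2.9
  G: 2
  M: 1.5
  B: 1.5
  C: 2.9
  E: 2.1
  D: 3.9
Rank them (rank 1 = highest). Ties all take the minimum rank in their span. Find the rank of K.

Sorted (descending): 4.3, 3.9, 3.9, 2.9, 2.9, 2.1, 2, 1.6, 1.5, 1.5
The 2 values of 3.9 occupy positions 2–3 → each gets rank 2.
The 2 values of 2.9 occupy positions 4–5 → each gets rank 4.
The 2 values of 1.5 occupy positions 9–10 → each gets rank 9.
K has value 2.9 → rank 4.

4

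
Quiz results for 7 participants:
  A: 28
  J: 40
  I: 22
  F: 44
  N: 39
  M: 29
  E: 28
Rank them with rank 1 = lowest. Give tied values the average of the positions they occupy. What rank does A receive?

Sorted (ascending): 22, 28, 28, 29, 39, 40, 44
The 2 values of 28 occupy positions 2–3 → average rank (2+3)/2 = 2.5.
A has value 28 → rank 2.5.

2.5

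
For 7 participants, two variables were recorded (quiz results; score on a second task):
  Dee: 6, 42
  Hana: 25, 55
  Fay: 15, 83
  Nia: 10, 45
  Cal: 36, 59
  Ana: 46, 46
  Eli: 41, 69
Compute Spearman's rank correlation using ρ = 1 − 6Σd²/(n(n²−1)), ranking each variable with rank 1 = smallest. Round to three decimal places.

0.429

Ranks of variable 1: 1, 4, 3, 2, 5, 7, 6
Ranks of variable 2: 1, 4, 7, 2, 5, 3, 6
d = r₁ − r₂: 0, 0, -4, 0, 0, 4, 0
d²: 0, 0, 16, 0, 0, 16, 0; Σd² = 32
ρ = 1 − 6·32/(7·48) = 1 − 192/336 = 0.429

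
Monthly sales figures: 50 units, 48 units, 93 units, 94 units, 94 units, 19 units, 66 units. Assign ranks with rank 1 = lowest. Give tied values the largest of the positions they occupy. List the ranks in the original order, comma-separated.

3, 2, 5, 7, 7, 1, 4

Sorted (ascending): 19, 48, 50, 66, 93, 94, 94
The 2 values of 94 occupy positions 6–7 → each gets rank 7.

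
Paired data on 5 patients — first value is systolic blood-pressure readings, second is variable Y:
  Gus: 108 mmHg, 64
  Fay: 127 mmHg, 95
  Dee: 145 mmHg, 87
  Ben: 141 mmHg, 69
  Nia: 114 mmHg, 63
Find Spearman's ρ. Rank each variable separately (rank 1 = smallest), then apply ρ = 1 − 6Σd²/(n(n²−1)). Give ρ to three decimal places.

Ranks of variable 1: 1, 3, 5, 4, 2
Ranks of variable 2: 2, 5, 4, 3, 1
d = r₁ − r₂: -1, -2, 1, 1, 1
d²: 1, 4, 1, 1, 1; Σd² = 8
ρ = 1 − 6·8/(5·24) = 1 − 48/120 = 0.600

0.600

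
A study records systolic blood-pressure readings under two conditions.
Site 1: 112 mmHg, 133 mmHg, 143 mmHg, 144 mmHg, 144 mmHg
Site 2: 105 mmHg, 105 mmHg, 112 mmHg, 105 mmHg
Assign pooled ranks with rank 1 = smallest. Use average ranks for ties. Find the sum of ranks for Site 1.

34.5

Sorted (ascending): 105, 105, 105, 112, 112, 133, 143, 144, 144
The 3 values of 105 occupy positions 1–3 → average rank 2.
The 2 values of 112 occupy positions 4–5 → average rank (4+5)/2 = 4.5.
The 2 values of 144 occupy positions 8–9 → average rank (8+9)/2 = 8.5.
Site 1 values → pooled ranks: 112→4.5, 133→6, 143→7, 144→8.5, 144→8.5
Rank sum = 4.5 + 6 + 7 + 8.5 + 8.5 = 34.5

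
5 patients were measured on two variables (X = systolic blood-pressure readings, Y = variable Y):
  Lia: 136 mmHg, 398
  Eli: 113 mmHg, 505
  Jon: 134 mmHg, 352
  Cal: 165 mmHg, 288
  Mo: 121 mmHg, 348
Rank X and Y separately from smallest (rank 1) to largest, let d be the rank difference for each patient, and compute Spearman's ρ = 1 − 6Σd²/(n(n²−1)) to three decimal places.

Ranks of variable 1: 4, 1, 3, 5, 2
Ranks of variable 2: 4, 5, 3, 1, 2
d = r₁ − r₂: 0, -4, 0, 4, 0
d²: 0, 16, 0, 16, 0; Σd² = 32
ρ = 1 − 6·32/(5·24) = 1 − 192/120 = -0.600

-0.600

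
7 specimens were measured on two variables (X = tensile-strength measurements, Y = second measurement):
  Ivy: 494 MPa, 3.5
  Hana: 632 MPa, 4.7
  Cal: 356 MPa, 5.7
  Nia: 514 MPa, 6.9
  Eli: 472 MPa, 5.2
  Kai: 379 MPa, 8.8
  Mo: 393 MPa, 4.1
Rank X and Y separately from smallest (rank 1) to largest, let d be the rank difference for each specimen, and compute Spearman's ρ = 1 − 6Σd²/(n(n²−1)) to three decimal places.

-0.321

Ranks of variable 1: 5, 7, 1, 6, 4, 2, 3
Ranks of variable 2: 1, 3, 5, 6, 4, 7, 2
d = r₁ − r₂: 4, 4, -4, 0, 0, -5, 1
d²: 16, 16, 16, 0, 0, 25, 1; Σd² = 74
ρ = 1 − 6·74/(7·48) = 1 − 444/336 = -0.321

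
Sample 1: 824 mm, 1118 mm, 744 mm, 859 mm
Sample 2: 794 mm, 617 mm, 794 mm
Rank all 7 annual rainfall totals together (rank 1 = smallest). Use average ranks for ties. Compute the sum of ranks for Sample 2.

8

Sorted (ascending): 617, 744, 794, 794, 824, 859, 1118
The 2 values of 794 occupy positions 3–4 → average rank (3+4)/2 = 3.5.
Sample 2 values → pooled ranks: 794→3.5, 617→1, 794→3.5
Rank sum = 3.5 + 1 + 3.5 = 8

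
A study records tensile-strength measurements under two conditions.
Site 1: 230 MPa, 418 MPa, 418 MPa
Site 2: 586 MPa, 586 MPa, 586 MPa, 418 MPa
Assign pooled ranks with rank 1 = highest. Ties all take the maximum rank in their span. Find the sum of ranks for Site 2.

15

Sorted (descending): 586, 586, 586, 418, 418, 418, 230
The 3 values of 586 occupy positions 1–3 → each gets rank 3.
The 3 values of 418 occupy positions 4–6 → each gets rank 6.
Site 2 values → pooled ranks: 586→3, 586→3, 586→3, 418→6
Rank sum = 3 + 3 + 3 + 6 = 15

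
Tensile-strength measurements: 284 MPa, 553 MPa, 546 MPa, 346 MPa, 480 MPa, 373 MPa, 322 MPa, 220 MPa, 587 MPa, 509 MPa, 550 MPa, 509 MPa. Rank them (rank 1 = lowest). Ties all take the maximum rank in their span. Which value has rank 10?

550

Sorted (ascending): 220, 284, 322, 346, 373, 480, 509, 509, 546, 550, 553, 587
The 2 values of 509 occupy positions 7–8 → each gets rank 8.
Rank 10 → value 550.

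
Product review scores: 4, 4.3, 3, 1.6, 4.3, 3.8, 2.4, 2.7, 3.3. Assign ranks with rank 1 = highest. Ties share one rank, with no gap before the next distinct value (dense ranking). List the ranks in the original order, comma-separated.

Sorted (descending): 4.3, 4.3, 4, 3.8, 3.3, 3, 2.7, 2.4, 1.6
The 2 values of 4.3 share dense rank 1.
Remaining distinct values take the next consecutive integers.

2, 1, 5, 8, 1, 3, 7, 6, 4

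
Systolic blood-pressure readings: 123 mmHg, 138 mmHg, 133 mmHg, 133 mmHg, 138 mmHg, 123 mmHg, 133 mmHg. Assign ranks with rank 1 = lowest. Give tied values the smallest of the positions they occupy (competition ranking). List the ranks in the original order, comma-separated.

Sorted (ascending): 123, 123, 133, 133, 133, 138, 138
The 2 values of 123 occupy positions 1–2 → each gets rank 1.
The 3 values of 133 occupy positions 3–5 → each gets rank 3.
The 2 values of 138 occupy positions 6–7 → each gets rank 6.

1, 6, 3, 3, 6, 1, 3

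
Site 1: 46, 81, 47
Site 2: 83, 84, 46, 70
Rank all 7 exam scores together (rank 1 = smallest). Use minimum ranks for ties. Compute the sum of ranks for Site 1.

9

Sorted (ascending): 46, 46, 47, 70, 81, 83, 84
The 2 values of 46 occupy positions 1–2 → each gets rank 1.
Site 1 values → pooled ranks: 46→1, 81→5, 47→3
Rank sum = 1 + 5 + 3 = 9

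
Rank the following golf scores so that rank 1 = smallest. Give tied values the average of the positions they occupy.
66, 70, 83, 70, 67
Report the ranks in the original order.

1, 3.5, 5, 3.5, 2

Sorted (ascending): 66, 67, 70, 70, 83
The 2 values of 70 occupy positions 3–4 → average rank (3+4)/2 = 3.5.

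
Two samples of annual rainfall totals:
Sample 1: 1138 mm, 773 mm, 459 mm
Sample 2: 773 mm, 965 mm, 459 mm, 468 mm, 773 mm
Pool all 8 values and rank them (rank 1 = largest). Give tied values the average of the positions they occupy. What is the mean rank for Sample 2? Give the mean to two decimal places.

4.70

Sorted (descending): 1138, 965, 773, 773, 773, 468, 459, 459
The 3 values of 773 occupy positions 3–5 → average rank 4.
The 2 values of 459 occupy positions 7–8 → average rank (7+8)/2 = 7.5.
Sample 2 values → pooled ranks: 773→4, 965→2, 459→7.5, 468→6, 773→4
Mean rank = (4 + 2 + 7.5 + 6 + 4) / 5 = 4.70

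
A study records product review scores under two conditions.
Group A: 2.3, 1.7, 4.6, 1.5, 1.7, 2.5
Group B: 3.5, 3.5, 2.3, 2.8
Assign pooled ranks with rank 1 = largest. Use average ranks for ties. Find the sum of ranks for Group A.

39.5

Sorted (descending): 4.6, 3.5, 3.5, 2.8, 2.5, 2.3, 2.3, 1.7, 1.7, 1.5
The 2 values of 3.5 occupy positions 2–3 → average rank (2+3)/2 = 2.5.
The 2 values of 2.3 occupy positions 6–7 → average rank (6+7)/2 = 6.5.
The 2 values of 1.7 occupy positions 8–9 → average rank (8+9)/2 = 8.5.
Group A values → pooled ranks: 2.3→6.5, 1.7→8.5, 4.6→1, 1.5→10, 1.7→8.5, 2.5→5
Rank sum = 6.5 + 8.5 + 1 + 10 + 8.5 + 5 = 39.5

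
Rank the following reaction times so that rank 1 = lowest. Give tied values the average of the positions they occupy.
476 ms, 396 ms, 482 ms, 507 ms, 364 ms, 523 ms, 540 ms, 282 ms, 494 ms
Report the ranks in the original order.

4, 3, 5, 7, 2, 8, 9, 1, 6

Sorted (ascending): 282, 364, 396, 476, 482, 494, 507, 523, 540
No ties — each value takes its position as its rank.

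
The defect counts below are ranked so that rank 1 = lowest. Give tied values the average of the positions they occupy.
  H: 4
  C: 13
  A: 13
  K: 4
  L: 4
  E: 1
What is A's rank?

Sorted (ascending): 1, 4, 4, 4, 13, 13
The 3 values of 4 occupy positions 2–4 → average rank 3.
The 2 values of 13 occupy positions 5–6 → average rank (5+6)/2 = 5.5.
A has value 13 → rank 5.5.

5.5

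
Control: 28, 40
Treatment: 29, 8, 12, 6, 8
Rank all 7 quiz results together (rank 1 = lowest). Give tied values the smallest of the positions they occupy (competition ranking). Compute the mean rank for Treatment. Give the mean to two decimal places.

3.00

Sorted (ascending): 6, 8, 8, 12, 28, 29, 40
The 2 values of 8 occupy positions 2–3 → each gets rank 2.
Treatment values → pooled ranks: 29→6, 8→2, 12→4, 6→1, 8→2
Mean rank = (6 + 2 + 4 + 1 + 2) / 5 = 3.00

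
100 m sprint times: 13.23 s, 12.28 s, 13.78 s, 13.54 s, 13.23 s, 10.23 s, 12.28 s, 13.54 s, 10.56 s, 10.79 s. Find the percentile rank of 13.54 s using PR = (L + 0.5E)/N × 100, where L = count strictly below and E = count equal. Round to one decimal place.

80.0

N = 10.
Strictly below 13.54: 7. Equal to 13.54: 2.
PR = (7 + 0.5·2)/10 × 100 = 80.0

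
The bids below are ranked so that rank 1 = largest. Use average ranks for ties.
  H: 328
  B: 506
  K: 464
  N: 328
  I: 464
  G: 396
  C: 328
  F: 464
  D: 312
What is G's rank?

5

Sorted (descending): 506, 464, 464, 464, 396, 328, 328, 328, 312
The 3 values of 464 occupy positions 2–4 → average rank 3.
The 3 values of 328 occupy positions 6–8 → average rank 7.
G has value 396 → rank 5.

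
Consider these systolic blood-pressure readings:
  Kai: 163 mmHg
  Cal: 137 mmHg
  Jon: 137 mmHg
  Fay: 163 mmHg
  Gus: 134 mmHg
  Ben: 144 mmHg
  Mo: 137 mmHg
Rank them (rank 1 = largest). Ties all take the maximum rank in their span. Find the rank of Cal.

6

Sorted (descending): 163, 163, 144, 137, 137, 137, 134
The 2 values of 163 occupy positions 1–2 → each gets rank 2.
The 3 values of 137 occupy positions 4–6 → each gets rank 6.
Cal has value 137 mmHg → rank 6.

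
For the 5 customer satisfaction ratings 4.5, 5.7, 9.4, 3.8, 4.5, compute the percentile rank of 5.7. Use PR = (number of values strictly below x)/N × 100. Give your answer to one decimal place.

N = 5.
Strictly below 5.7: 3. Equal to 5.7: 1.
PR = 3/5 × 100 = 60.0

60.0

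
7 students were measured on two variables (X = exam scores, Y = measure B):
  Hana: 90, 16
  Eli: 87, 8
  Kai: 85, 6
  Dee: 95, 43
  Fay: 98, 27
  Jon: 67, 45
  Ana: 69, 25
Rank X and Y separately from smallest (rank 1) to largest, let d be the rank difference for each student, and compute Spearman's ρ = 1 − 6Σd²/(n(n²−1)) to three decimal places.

Ranks of variable 1: 5, 4, 3, 6, 7, 1, 2
Ranks of variable 2: 3, 2, 1, 6, 5, 7, 4
d = r₁ − r₂: 2, 2, 2, 0, 2, -6, -2
d²: 4, 4, 4, 0, 4, 36, 4; Σd² = 56
ρ = 1 − 6·56/(7·48) = 1 − 336/336 = 0.000

0.000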